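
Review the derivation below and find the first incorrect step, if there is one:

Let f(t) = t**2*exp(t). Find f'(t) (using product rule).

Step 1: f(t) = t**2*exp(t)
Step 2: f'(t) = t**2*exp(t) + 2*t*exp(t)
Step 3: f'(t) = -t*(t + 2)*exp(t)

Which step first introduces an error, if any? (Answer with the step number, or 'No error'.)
Step 3

Step 3 is incorrect due to a sign flip.
The step shows: -t*(t + 2)*exp(t)
The correct value should be: t*(t + 2)*exp(t)

Explanation: The sign of the whole expression was flipped: the term t*(t + 2)*exp(t) was incorrectly written as -t*(t + 2)*exp(t)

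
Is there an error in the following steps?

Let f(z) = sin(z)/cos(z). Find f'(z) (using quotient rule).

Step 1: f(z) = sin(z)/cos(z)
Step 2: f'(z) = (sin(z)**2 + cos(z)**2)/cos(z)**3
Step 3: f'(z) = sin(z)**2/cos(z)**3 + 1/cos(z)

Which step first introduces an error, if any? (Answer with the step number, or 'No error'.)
Step 2

Step 2 is incorrect due to a wrong exponent.
The step shows: (sin(z)**2 + cos(z)**2)/cos(z)**3
The correct value should be: (sin(z)**2 + cos(z)**2)/cos(z)**2

Explanation: The exponent -2 on cos(z) was incorrectly written as -3: the term (sin(z)**2 + cos(z)**2)/cos(z)**2 was incorrectly written as (sin(z)**2 + cos(z)**2)/cos(z)**3
The later steps are derived from this incorrect expression, so the error originates in Step 2.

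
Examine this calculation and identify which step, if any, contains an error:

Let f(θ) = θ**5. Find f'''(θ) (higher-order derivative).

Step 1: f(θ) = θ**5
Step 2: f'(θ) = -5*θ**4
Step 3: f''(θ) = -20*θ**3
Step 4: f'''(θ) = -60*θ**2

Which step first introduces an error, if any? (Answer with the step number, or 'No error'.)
Step 2

Step 2 is incorrect due to a sign flip.
The step shows: -5*θ**4
The correct value should be: 5*θ**4

Explanation: The sign of the whole expression was flipped: the term 5*θ**4 was incorrectly written as -5*θ**4
The later steps are derived from this incorrect expression, so the error originates in Step 2.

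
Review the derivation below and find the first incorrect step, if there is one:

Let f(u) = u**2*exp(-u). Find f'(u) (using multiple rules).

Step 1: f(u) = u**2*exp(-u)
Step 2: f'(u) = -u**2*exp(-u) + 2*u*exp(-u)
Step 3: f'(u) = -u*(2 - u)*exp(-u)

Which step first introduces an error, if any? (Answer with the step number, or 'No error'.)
Step 3

Step 3 is incorrect due to a sign flip.
The step shows: -u*(2 - u)*exp(-u)
The correct value should be: u*(2 - u)*exp(-u)

Explanation: The sign of the whole expression was flipped: the term u*(2 - u)*exp(-u) was incorrectly written as -u*(2 - u)*exp(-u)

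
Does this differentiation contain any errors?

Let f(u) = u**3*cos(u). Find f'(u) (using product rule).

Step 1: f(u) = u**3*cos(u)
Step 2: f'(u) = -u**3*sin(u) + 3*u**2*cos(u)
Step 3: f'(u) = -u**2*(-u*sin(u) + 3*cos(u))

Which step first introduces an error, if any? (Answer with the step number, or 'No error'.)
Step 3

Step 3 is incorrect due to a sign flip.
The step shows: -u**2*(-u*sin(u) + 3*cos(u))
The correct value should be: u**2*(-u*sin(u) + 3*cos(u))

Explanation: The sign of the whole expression was flipped: the term u**2*(-u*sin(u) + 3*cos(u)) was incorrectly written as -u**2*(-u*sin(u) + 3*cos(u))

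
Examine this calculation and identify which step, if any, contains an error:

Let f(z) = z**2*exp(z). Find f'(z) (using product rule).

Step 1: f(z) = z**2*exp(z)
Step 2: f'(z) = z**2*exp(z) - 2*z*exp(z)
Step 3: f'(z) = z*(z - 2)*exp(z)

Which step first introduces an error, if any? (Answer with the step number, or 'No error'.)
Step 2

Step 2 is incorrect due to a sign flip.
The step shows: z**2*exp(z) - 2*z*exp(z)
The correct value should be: z**2*exp(z) + 2*z*exp(z)

Explanation: The sign of one term was flipped: the term 2*z*exp(z) was incorrectly written as -2*z*exp(z)
The later steps are derived from this incorrect expression, so the error originates in Step 2.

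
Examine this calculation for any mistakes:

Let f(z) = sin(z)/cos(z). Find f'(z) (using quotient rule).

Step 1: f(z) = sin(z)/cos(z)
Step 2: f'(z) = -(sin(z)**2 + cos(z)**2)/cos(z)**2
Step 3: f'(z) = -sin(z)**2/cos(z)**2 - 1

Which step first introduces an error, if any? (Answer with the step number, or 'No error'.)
Step 2

Step 2 is incorrect due to a sign flip.
The step shows: -(sin(z)**2 + cos(z)**2)/cos(z)**2
The correct value should be: (sin(z)**2 + cos(z)**2)/cos(z)**2

Explanation: The sign of the whole expression was flipped: the term (sin(z)**2 + cos(z)**2)/cos(z)**2 was incorrectly written as -(sin(z)**2 + cos(z)**2)/cos(z)**2
The later steps are derived from this incorrect expression, so the error originates in Step 2.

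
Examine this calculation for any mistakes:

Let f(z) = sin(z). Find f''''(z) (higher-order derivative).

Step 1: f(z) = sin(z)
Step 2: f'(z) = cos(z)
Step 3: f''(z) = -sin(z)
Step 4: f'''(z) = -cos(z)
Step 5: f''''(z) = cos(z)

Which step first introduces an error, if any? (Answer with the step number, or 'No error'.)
Step 5

Step 5 is incorrect due to a wrong trig function.
The step shows: cos(z)
The correct value should be: sin(z)

Explanation: sin(z) was incorrectly written as cos(z): the term sin(z) was incorrectly written as cos(z)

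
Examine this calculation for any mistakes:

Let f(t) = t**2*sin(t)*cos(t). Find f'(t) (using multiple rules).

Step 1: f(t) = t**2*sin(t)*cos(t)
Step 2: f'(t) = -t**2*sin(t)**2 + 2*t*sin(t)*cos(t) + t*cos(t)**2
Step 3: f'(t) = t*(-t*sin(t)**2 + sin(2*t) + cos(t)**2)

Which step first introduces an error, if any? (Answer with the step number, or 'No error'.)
Step 2

Step 2 is incorrect due to a wrong exponent.
The step shows: -t**2*sin(t)**2 + 2*t*sin(t)*cos(t) + t*cos(t)**2
The correct value should be: -t**2*sin(t)**2 + t**2*cos(t)**2 + 2*t*sin(t)*cos(t)

Explanation: The exponent 2 on t was incorrectly written as 1: the term t**2*cos(t)**2 was incorrectly written as t*cos(t)**2
The later steps are derived from this incorrect expression, so the error originates in Step 2.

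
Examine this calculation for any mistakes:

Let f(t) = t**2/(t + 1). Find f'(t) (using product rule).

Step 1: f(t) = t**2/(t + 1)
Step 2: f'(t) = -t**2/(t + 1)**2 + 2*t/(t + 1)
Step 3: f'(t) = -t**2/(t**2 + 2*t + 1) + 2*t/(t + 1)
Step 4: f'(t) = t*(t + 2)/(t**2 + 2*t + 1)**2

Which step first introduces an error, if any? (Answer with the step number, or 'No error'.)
Step 4

Step 4 is incorrect due to a wrong exponent.
The step shows: t*(t + 2)/(t**2 + 2*t + 1)**2
The correct value should be: t*(t + 2)/(t**2 + 2*t + 1)

Explanation: The exponent -1 on t**2 + 2*t + 1 was incorrectly written as -2: the term t*(t + 2)/(t**2 + 2*t + 1) was incorrectly written as t*(t + 2)/(t**2 + 2*t + 1)**2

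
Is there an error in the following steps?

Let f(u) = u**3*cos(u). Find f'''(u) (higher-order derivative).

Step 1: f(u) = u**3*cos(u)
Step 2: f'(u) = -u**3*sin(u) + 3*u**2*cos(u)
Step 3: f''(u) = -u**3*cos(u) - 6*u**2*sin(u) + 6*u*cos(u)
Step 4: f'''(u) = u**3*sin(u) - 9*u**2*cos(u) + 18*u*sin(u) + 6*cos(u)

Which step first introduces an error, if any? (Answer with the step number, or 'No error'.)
Step 4

Step 4 is incorrect due to a sign flip.
The step shows: u**3*sin(u) - 9*u**2*cos(u) + 18*u*sin(u) + 6*cos(u)
The correct value should be: u**3*sin(u) - 9*u**2*cos(u) - 18*u*sin(u) + 6*cos(u)

Explanation: The sign of one term was flipped: the term -18*u*sin(u) was incorrectly written as 18*u*sin(u)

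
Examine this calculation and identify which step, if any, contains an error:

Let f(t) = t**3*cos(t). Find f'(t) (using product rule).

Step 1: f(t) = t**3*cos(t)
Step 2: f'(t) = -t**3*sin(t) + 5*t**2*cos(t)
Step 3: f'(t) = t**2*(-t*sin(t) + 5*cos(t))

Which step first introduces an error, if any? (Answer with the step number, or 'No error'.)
Step 2

Step 2 is incorrect due to a wrong coefficient.
The step shows: -t**3*sin(t) + 5*t**2*cos(t)
The correct value should be: -t**3*sin(t) + 3*t**2*cos(t)

Explanation: The coefficient 3 was incorrectly written as 5: the term 3*t**2*cos(t) was incorrectly written as 5*t**2*cos(t)
The later steps are derived from this incorrect expression, so the error originates in Step 2.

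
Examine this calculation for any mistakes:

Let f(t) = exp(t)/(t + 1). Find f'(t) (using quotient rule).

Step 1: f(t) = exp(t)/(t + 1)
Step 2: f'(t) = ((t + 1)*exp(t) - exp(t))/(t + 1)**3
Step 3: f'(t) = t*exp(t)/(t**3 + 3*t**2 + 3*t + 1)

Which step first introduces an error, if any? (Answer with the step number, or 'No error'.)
Step 2

Step 2 is incorrect due to a wrong exponent.
The step shows: ((t + 1)*exp(t) - exp(t))/(t + 1)**3
The correct value should be: ((t + 1)*exp(t) - exp(t))/(t + 1)**2

Explanation: The exponent -2 on t + 1 was incorrectly written as -3: the term ((t + 1)*exp(t) - exp(t))/(t + 1)**2 was incorrectly written as ((t + 1)*exp(t) - exp(t))/(t + 1)**3
The later steps are derived from this incorrect expression, so the error originates in Step 2.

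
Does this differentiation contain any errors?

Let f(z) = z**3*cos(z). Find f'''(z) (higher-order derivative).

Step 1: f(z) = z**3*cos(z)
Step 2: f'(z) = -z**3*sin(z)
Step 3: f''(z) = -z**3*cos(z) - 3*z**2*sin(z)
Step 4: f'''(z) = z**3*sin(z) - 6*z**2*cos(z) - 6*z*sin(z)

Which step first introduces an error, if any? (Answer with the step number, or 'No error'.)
Step 2

Step 2 is incorrect due to a dropped term.
The step shows: -z**3*sin(z)
The correct value should be: -z**3*sin(z) + 3*z**2*cos(z)

Explanation: A term was dropped: the term 3*z**2*cos(z) was incorrectly omitted
The later steps are derived from this incorrect expression, so the error originates in Step 2.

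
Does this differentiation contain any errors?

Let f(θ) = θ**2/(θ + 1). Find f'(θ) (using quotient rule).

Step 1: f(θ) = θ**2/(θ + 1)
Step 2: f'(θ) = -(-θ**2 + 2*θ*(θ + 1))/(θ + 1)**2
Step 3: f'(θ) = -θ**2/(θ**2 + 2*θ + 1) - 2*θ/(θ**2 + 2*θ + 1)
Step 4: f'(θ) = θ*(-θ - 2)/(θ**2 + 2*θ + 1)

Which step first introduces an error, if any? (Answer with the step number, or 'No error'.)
Step 2

Step 2 is incorrect due to a sign flip.
The step shows: -(-θ**2 + 2*θ*(θ + 1))/(θ + 1)**2
The correct value should be: (-θ**2 + 2*θ*(θ + 1))/(θ + 1)**2

Explanation: The sign of the whole expression was flipped: the term (-θ**2 + 2*θ*(θ + 1))/(θ + 1)**2 was incorrectly written as -(-θ**2 + 2*θ*(θ + 1))/(θ + 1)**2
The later steps are derived from this incorrect expression, so the error originates in Step 2.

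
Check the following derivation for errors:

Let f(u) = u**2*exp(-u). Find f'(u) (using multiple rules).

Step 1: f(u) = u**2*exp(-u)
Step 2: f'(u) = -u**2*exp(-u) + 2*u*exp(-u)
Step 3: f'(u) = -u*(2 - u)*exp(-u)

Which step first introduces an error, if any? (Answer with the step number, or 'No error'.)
Step 3

Step 3 is incorrect due to a sign flip.
The step shows: -u*(2 - u)*exp(-u)
The correct value should be: u*(2 - u)*exp(-u)

Explanation: The sign of the whole expression was flipped: the term u*(2 - u)*exp(-u) was incorrectly written as -u*(2 - u)*exp(-u)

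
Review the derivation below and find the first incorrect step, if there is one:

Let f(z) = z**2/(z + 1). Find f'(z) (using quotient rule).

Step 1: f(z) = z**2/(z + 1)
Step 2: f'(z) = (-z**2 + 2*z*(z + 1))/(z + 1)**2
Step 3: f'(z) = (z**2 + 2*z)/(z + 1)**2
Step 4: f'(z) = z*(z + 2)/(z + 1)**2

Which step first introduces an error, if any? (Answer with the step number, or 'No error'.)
No error

All steps in this derivation are correct.
The final answer f'(z) = z*(z + 2)/(z + 1)**2 is valid.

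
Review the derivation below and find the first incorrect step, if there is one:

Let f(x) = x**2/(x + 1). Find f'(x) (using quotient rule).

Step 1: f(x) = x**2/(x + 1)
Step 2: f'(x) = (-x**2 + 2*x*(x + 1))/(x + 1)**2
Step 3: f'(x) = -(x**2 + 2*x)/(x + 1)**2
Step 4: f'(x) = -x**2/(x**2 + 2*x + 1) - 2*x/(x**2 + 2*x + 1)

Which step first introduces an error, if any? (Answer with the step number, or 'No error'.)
Step 3

Step 3 is incorrect due to a sign flip.
The step shows: -(x**2 + 2*x)/(x + 1)**2
The correct value should be: (x**2 + 2*x)/(x + 1)**2

Explanation: The sign of the whole expression was flipped: the term (x**2 + 2*x)/(x + 1)**2 was incorrectly written as -(x**2 + 2*x)/(x + 1)**2
The later steps are derived from this incorrect expression, so the error originates in Step 3.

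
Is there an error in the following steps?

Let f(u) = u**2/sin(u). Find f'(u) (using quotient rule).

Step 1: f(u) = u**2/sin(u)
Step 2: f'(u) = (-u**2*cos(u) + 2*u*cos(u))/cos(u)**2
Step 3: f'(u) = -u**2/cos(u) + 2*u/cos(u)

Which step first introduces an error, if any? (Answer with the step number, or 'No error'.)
Step 2

Step 2 is incorrect due to a wrong trig function.
The step shows: (-u**2*cos(u) + 2*u*cos(u))/cos(u)**2
The correct value should be: (-u**2*cos(u) + 2*u*sin(u))/sin(u)**2

Explanation: sin(u) was incorrectly written as cos(u): the term (-u**2*cos(u) + 2*u*sin(u))/sin(u)**2 was incorrectly written as (-u**2*cos(u) + 2*u*cos(u))/cos(u)**2
The later steps are derived from this incorrect expression, so the error originates in Step 2.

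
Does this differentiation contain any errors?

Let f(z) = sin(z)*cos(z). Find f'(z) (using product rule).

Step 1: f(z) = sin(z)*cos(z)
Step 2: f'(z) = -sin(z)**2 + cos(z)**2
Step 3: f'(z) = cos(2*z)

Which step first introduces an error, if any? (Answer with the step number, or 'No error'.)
No error

All steps in this derivation are correct.
The final answer f'(z) = cos(2*z) is valid.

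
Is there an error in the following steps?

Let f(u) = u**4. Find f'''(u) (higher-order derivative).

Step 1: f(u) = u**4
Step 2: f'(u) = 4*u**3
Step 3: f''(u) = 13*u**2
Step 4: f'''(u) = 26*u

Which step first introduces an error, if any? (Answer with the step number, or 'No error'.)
Step 3

Step 3 is incorrect due to a wrong coefficient.
The step shows: 13*u**2
The correct value should be: 12*u**2

Explanation: The coefficient 12 was incorrectly written as 13: the term 12*u**2 was incorrectly written as 13*u**2
The later steps are derived from this incorrect expression, so the error originates in Step 3.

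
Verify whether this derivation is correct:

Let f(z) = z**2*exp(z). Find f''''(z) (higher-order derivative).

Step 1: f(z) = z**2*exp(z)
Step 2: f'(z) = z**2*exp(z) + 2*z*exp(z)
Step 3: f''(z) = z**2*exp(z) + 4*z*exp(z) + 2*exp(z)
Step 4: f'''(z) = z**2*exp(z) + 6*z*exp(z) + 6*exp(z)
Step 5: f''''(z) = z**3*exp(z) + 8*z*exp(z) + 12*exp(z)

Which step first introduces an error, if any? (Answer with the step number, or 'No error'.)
Step 5

Step 5 is incorrect due to a wrong exponent.
The step shows: z**3*exp(z) + 8*z*exp(z) + 12*exp(z)
The correct value should be: z**2*exp(z) + 8*z*exp(z) + 12*exp(z)

Explanation: The exponent 2 on z was incorrectly written as 3: the term z**2*exp(z) was incorrectly written as z**3*exp(z)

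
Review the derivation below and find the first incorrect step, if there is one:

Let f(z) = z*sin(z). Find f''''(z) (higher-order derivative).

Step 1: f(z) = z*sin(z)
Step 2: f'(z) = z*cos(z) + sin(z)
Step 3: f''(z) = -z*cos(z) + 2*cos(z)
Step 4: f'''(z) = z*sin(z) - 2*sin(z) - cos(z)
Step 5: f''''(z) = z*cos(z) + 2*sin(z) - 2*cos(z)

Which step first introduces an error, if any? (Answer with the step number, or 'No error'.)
Step 3

Step 3 is incorrect due to a wrong trig function.
The step shows: -z*cos(z) + 2*cos(z)
The correct value should be: -z*sin(z) + 2*cos(z)

Explanation: sin(z) was incorrectly written as cos(z): the term -z*sin(z) was incorrectly written as -z*cos(z)
The later steps are derived from this incorrect expression, so the error originates in Step 3.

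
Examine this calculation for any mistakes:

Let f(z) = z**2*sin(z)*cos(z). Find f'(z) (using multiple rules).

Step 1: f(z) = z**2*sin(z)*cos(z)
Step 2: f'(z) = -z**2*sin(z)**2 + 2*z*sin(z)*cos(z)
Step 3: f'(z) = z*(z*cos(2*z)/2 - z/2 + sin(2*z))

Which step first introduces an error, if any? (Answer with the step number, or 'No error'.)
Step 2

Step 2 is incorrect due to a dropped term.
The step shows: -z**2*sin(z)**2 + 2*z*sin(z)*cos(z)
The correct value should be: -z**2*sin(z)**2 + z**2*cos(z)**2 + 2*z*sin(z)*cos(z)

Explanation: A term was dropped: the term z**2*cos(z)**2 was incorrectly omitted
The later steps are derived from this incorrect expression, so the error originates in Step 2.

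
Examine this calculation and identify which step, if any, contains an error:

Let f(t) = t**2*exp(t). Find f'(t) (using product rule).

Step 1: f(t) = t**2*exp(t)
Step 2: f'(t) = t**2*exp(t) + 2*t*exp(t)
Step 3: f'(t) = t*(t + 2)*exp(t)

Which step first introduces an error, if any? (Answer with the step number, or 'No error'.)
No error

All steps in this derivation are correct.
The final answer f'(t) = t*(t + 2)*exp(t) is valid.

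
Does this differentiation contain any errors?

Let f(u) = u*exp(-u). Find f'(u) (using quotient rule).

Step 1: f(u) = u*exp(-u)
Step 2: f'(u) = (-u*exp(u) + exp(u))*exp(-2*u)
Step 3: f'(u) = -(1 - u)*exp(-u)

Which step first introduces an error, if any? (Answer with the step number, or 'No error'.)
Step 3

Step 3 is incorrect due to a sign flip.
The step shows: -(1 - u)*exp(-u)
The correct value should be: (1 - u)*exp(-u)

Explanation: The sign of the whole expression was flipped: the term (1 - u)*exp(-u) was incorrectly written as -(1 - u)*exp(-u)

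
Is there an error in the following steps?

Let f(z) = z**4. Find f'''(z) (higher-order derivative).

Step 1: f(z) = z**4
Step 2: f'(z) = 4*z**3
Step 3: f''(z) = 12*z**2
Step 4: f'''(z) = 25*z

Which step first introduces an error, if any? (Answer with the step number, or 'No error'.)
Step 4

Step 4 is incorrect due to a wrong coefficient.
The step shows: 25*z
The correct value should be: 24*z

Explanation: The coefficient 24 was incorrectly written as 25: the term 24*z was incorrectly written as 25*z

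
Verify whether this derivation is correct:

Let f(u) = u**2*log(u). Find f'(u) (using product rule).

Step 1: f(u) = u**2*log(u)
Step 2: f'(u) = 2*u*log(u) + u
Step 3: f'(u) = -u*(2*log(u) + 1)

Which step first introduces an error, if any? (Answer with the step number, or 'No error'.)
Step 3

Step 3 is incorrect due to a sign flip.
The step shows: -u*(2*log(u) + 1)
The correct value should be: u*(2*log(u) + 1)

Explanation: The sign of the whole expression was flipped: the term u*(2*log(u) + 1) was incorrectly written as -u*(2*log(u) + 1)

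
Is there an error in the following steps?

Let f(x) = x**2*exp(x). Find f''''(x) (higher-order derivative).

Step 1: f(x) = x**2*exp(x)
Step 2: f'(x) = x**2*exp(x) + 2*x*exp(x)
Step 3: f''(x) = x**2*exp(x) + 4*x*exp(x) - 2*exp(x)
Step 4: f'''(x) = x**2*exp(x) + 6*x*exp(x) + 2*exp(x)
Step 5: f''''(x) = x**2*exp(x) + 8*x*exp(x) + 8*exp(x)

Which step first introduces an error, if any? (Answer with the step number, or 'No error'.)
Step 3

Step 3 is incorrect due to a sign flip.
The step shows: x**2*exp(x) + 4*x*exp(x) - 2*exp(x)
The correct value should be: x**2*exp(x) + 4*x*exp(x) + 2*exp(x)

Explanation: The sign of one term was flipped: the term 2*exp(x) was incorrectly written as -2*exp(x)
The later steps are derived from this incorrect expression, so the error originates in Step 3.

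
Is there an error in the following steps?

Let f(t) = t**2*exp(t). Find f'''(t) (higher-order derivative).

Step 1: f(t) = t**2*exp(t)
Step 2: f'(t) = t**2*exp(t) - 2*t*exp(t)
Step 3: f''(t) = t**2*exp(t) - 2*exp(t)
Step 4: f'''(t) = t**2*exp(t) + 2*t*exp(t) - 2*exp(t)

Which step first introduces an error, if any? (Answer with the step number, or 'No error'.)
Step 2

Step 2 is incorrect due to a sign flip.
The step shows: t**2*exp(t) - 2*t*exp(t)
The correct value should be: t**2*exp(t) + 2*t*exp(t)

Explanation: The sign of one term was flipped: the term 2*t*exp(t) was incorrectly written as -2*t*exp(t)
The later steps are derived from this incorrect expression, so the error originates in Step 2.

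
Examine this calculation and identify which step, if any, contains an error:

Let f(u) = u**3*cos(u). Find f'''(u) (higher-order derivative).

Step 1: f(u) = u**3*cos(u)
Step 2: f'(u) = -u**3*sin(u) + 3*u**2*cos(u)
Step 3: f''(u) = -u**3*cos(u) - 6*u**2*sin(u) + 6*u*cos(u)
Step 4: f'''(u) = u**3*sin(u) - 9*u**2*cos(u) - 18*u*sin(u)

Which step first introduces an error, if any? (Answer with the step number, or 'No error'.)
Step 4

Step 4 is incorrect due to a dropped term.
The step shows: u**3*sin(u) - 9*u**2*cos(u) - 18*u*sin(u)
The correct value should be: u**3*sin(u) - 9*u**2*cos(u) - 18*u*sin(u) + 6*cos(u)

Explanation: A term was dropped: the term 6*cos(u) was incorrectly omitted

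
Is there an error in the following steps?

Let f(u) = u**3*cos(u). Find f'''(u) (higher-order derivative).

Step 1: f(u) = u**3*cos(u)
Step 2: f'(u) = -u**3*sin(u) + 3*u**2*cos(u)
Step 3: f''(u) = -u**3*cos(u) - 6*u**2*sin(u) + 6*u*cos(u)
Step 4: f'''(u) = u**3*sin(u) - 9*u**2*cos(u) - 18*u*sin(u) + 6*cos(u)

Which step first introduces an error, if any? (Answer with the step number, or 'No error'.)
No error

All steps in this derivation are correct.
The final answer f'''(u) = u**3*sin(u) - 9*u**2*cos(u) - 18*u*sin(u) + 6*cos(u) is valid.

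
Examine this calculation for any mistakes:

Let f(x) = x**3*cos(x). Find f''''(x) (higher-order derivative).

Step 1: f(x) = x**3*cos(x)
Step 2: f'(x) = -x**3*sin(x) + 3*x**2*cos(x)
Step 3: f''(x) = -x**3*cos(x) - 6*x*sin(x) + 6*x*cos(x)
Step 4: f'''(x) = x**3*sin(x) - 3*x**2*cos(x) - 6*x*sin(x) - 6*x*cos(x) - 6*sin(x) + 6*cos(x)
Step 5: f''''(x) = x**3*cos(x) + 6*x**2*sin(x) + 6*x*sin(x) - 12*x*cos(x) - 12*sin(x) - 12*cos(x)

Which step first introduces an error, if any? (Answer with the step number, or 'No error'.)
Step 3

Step 3 is incorrect due to a wrong exponent.
The step shows: -x**3*cos(x) - 6*x*sin(x) + 6*x*cos(x)
The correct value should be: -x**3*cos(x) - 6*x**2*sin(x) + 6*x*cos(x)

Explanation: The exponent 2 on x was incorrectly written as 1: the term -6*x**2*sin(x) was incorrectly written as -6*x*sin(x)
The later steps are derived from this incorrect expression, so the error originates in Step 3.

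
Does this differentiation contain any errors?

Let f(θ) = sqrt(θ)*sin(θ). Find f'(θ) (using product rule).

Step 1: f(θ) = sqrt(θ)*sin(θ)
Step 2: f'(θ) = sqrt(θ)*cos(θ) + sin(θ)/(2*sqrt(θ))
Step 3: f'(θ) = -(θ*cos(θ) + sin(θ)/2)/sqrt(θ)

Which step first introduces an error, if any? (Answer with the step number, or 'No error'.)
Step 3

Step 3 is incorrect due to a sign flip.
The step shows: -(θ*cos(θ) + sin(θ)/2)/sqrt(θ)
The correct value should be: (θ*cos(θ) + sin(θ)/2)/sqrt(θ)

Explanation: The sign of the whole expression was flipped: the term (θ*cos(θ) + sin(θ)/2)/sqrt(θ) was incorrectly written as -(θ*cos(θ) + sin(θ)/2)/sqrt(θ)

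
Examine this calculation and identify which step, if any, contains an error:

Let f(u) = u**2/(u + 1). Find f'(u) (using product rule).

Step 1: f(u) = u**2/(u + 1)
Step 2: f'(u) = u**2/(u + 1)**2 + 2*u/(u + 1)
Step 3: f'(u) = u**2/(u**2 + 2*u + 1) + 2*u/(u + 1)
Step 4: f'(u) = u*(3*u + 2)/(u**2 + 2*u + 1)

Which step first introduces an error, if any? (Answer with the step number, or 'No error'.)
Step 2

Step 2 is incorrect due to a sign flip.
The step shows: u**2/(u + 1)**2 + 2*u/(u + 1)
The correct value should be: -u**2/(u + 1)**2 + 2*u/(u + 1)

Explanation: The sign of one term was flipped: the term -u**2/(u + 1)**2 was incorrectly written as u**2/(u + 1)**2
The later steps are derived from this incorrect expression, so the error originates in Step 2.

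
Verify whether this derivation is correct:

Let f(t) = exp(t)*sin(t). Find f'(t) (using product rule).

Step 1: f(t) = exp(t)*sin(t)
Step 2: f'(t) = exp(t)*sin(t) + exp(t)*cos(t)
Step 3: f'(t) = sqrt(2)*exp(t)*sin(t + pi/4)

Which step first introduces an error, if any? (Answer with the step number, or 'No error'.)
No error

All steps in this derivation are correct.
The final answer f'(t) = sqrt(2)*exp(t)*sin(t + pi/4) is valid.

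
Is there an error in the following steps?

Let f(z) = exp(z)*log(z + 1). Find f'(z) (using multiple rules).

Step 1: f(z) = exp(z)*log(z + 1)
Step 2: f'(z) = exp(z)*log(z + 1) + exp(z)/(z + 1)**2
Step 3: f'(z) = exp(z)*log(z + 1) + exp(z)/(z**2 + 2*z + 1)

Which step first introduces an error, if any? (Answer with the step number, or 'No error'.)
Step 2

Step 2 is incorrect due to a wrong exponent.
The step shows: exp(z)*log(z + 1) + exp(z)/(z + 1)**2
The correct value should be: exp(z)*log(z + 1) + exp(z)/(z + 1)

Explanation: The exponent -1 on z + 1 was incorrectly written as -2: the term exp(z)/(z + 1) was incorrectly written as exp(z)/(z + 1)**2
The later steps are derived from this incorrect expression, so the error originates in Step 2.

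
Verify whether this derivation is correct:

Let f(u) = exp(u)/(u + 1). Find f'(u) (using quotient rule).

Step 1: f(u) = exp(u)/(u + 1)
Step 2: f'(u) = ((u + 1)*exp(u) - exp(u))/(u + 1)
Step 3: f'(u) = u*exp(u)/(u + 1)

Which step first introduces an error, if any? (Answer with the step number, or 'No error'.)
Step 2

Step 2 is incorrect due to a wrong exponent.
The step shows: ((u + 1)*exp(u) - exp(u))/(u + 1)
The correct value should be: ((u + 1)*exp(u) - exp(u))/(u + 1)**2

Explanation: The exponent -2 on u + 1 was incorrectly written as -1: the term ((u + 1)*exp(u) - exp(u))/(u + 1)**2 was incorrectly written as ((u + 1)*exp(u) - exp(u))/(u + 1)
The later steps are derived from this incorrect expression, so the error originates in Step 2.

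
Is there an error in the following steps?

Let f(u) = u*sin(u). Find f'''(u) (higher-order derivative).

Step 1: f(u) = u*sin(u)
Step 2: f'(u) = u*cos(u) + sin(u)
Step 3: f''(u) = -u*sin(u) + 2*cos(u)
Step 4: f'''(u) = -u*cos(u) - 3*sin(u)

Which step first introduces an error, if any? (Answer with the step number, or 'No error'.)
No error

All steps in this derivation are correct.
The final answer f'''(u) = -u*cos(u) - 3*sin(u) is valid.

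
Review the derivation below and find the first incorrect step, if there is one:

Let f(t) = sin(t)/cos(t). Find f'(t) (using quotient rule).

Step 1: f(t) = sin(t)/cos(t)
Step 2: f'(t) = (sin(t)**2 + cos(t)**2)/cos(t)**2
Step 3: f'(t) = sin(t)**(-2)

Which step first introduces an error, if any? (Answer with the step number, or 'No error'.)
Step 3

Step 3 is incorrect due to a wrong trig function.
The step shows: sin(t)**(-2)
The correct value should be: cos(t)**(-2)

Explanation: cos(t) was incorrectly written as sin(t): the term cos(t)**(-2) was incorrectly written as sin(t)**(-2)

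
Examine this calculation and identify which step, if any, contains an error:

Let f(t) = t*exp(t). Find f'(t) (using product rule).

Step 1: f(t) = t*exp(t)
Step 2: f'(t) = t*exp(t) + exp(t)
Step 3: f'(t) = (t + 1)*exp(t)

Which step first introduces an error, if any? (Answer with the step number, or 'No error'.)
No error

All steps in this derivation are correct.
The final answer f'(t) = (t + 1)*exp(t) is valid.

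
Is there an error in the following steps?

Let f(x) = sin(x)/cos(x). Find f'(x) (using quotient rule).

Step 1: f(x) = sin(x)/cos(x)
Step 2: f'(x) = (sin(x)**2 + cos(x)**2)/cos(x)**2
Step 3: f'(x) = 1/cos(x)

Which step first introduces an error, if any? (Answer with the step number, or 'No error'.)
Step 3

Step 3 is incorrect due to a wrong exponent.
The step shows: 1/cos(x)
The correct value should be: cos(x)**(-2)

Explanation: The exponent -2 on cos(x) was incorrectly written as -1: the term cos(x)**(-2) was incorrectly written as 1/cos(x)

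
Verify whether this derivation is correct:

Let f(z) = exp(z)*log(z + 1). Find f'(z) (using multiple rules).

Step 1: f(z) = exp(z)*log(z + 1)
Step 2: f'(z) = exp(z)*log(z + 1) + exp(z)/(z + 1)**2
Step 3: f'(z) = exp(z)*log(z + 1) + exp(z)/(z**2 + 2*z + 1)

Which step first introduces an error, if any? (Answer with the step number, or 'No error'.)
Step 2

Step 2 is incorrect due to a wrong exponent.
The step shows: exp(z)*log(z + 1) + exp(z)/(z + 1)**2
The correct value should be: exp(z)*log(z + 1) + exp(z)/(z + 1)

Explanation: The exponent -1 on z + 1 was incorrectly written as -2: the term exp(z)/(z + 1) was incorrectly written as exp(z)/(z + 1)**2
The later steps are derived from this incorrect expression, so the error originates in Step 2.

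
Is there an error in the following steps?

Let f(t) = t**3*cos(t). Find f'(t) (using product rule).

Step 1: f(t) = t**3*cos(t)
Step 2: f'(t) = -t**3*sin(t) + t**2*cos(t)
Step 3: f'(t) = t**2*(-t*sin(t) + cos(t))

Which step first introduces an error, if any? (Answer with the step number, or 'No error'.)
Step 2

Step 2 is incorrect due to a wrong coefficient.
The step shows: -t**3*sin(t) + t**2*cos(t)
The correct value should be: -t**3*sin(t) + 3*t**2*cos(t)

Explanation: The coefficient 3 was incorrectly written as 1: the term 3*t**2*cos(t) was incorrectly written as t**2*cos(t)
The later steps are derived from this incorrect expression, so the error originates in Step 2.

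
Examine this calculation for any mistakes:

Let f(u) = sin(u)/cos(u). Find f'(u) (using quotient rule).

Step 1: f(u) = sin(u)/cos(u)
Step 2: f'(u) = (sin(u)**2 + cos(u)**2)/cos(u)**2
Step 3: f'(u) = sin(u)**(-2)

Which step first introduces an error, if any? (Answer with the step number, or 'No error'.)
Step 3

Step 3 is incorrect due to a wrong trig function.
The step shows: sin(u)**(-2)
The correct value should be: cos(u)**(-2)

Explanation: cos(u) was incorrectly written as sin(u): the term cos(u)**(-2) was incorrectly written as sin(u)**(-2)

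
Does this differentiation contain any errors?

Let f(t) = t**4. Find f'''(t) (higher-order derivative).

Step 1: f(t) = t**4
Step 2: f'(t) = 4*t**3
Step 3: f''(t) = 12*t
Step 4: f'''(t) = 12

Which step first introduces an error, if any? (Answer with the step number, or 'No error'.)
Step 3

Step 3 is incorrect due to a wrong exponent.
The step shows: 12*t
The correct value should be: 12*t**2

Explanation: The exponent 2 on t was incorrectly written as 1: the term 12*t**2 was incorrectly written as 12*t
The later steps are derived from this incorrect expression, so the error originates in Step 3.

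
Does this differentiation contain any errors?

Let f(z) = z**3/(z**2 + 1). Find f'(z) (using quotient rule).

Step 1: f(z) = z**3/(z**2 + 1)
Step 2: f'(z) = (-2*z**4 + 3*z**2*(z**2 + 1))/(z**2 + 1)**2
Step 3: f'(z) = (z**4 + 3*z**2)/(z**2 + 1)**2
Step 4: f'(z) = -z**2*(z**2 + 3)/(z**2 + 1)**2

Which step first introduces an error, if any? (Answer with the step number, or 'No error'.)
Step 4

Step 4 is incorrect due to a sign flip.
The step shows: -z**2*(z**2 + 3)/(z**2 + 1)**2
The correct value should be: z**2*(z**2 + 3)/(z**2 + 1)**2

Explanation: The sign of the whole expression was flipped: the term z**2*(z**2 + 3)/(z**2 + 1)**2 was incorrectly written as -z**2*(z**2 + 3)/(z**2 + 1)**2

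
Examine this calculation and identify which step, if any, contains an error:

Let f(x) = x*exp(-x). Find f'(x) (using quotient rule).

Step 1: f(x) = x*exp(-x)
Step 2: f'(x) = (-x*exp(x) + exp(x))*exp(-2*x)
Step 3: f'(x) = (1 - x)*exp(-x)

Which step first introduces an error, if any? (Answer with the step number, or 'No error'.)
No error

All steps in this derivation are correct.
The final answer f'(x) = (1 - x)*exp(-x) is valid.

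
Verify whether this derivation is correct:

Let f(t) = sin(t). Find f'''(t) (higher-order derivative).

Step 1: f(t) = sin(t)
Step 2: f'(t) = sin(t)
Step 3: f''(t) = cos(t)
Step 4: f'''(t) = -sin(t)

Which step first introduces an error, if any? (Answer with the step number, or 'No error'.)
Step 2

Step 2 is incorrect due to a wrong trig function.
The step shows: sin(t)
The correct value should be: cos(t)

Explanation: cos(t) was incorrectly written as sin(t): the term cos(t) was incorrectly written as sin(t)
The later steps are derived from this incorrect expression, so the error originates in Step 2.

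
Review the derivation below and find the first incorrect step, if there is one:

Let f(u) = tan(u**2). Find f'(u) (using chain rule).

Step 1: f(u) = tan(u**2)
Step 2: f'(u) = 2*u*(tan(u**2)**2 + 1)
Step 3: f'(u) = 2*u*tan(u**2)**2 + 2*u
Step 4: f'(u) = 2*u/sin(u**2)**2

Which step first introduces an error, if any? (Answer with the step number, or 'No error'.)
Step 4

Step 4 is incorrect due to a wrong trig function.
The step shows: 2*u/sin(u**2)**2
The correct value should be: 2*u/cos(u**2)**2

Explanation: cos(u**2) was incorrectly written as sin(u**2): the term 2*u/cos(u**2)**2 was incorrectly written as 2*u/sin(u**2)**2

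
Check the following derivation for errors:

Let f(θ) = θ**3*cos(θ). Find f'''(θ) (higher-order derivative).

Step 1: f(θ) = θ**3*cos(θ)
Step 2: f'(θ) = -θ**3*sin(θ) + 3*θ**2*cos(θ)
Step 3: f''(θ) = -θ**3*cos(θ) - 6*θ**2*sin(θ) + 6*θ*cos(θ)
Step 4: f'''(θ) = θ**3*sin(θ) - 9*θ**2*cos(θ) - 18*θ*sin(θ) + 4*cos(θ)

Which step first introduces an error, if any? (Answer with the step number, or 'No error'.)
Step 4

Step 4 is incorrect due to a wrong coefficient.
The step shows: θ**3*sin(θ) - 9*θ**2*cos(θ) - 18*θ*sin(θ) + 4*cos(θ)
The correct value should be: θ**3*sin(θ) - 9*θ**2*cos(θ) - 18*θ*sin(θ) + 6*cos(θ)

Explanation: The coefficient 6 was incorrectly written as 4: the term 6*cos(θ) was incorrectly written as 4*cos(θ)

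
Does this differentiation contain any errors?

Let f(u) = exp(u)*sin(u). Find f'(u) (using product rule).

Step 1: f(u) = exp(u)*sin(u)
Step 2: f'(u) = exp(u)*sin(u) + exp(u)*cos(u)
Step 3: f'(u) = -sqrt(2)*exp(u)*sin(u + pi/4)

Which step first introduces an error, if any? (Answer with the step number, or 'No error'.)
Step 3

Step 3 is incorrect due to a sign flip.
The step shows: -sqrt(2)*exp(u)*sin(u + pi/4)
The correct value should be: sqrt(2)*exp(u)*sin(u + pi/4)

Explanation: The sign of the whole expression was flipped: the term sqrt(2)*exp(u)*sin(u + pi/4) was incorrectly written as -sqrt(2)*exp(u)*sin(u + pi/4)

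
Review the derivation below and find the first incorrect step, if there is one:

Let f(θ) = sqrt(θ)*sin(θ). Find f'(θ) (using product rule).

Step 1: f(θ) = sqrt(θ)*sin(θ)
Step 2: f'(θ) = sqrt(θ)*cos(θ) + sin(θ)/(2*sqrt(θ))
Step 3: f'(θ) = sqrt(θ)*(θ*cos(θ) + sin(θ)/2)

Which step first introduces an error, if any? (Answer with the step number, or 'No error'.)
Step 3

Step 3 is incorrect due to a wrong exponent.
The step shows: sqrt(θ)*(θ*cos(θ) + sin(θ)/2)
The correct value should be: (θ*cos(θ) + sin(θ)/2)/sqrt(θ)

Explanation: The exponent -1/2 on θ was incorrectly written as 1/2: the term (θ*cos(θ) + sin(θ)/2)/sqrt(θ) was incorrectly written as sqrt(θ)*(θ*cos(θ) + sin(θ)/2)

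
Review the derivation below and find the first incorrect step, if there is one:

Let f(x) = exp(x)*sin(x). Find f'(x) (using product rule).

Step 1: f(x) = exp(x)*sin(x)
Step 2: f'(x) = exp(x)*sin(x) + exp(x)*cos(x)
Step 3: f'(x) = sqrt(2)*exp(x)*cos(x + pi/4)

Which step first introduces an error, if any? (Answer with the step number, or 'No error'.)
Step 3

Step 3 is incorrect due to a wrong trig function.
The step shows: sqrt(2)*exp(x)*cos(x + pi/4)
The correct value should be: sqrt(2)*exp(x)*sin(x + pi/4)

Explanation: sin(x + pi/4) was incorrectly written as cos(x + pi/4): the term sqrt(2)*exp(x)*sin(x + pi/4) was incorrectly written as sqrt(2)*exp(x)*cos(x + pi/4)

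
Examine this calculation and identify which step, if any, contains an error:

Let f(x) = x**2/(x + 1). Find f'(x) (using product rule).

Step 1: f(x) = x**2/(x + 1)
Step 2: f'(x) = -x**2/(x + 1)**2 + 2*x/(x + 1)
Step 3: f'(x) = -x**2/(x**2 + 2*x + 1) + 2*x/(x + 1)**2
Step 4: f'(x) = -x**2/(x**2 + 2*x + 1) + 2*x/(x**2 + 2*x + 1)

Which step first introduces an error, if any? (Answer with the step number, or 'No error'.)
Step 3

Step 3 is incorrect due to a wrong exponent.
The step shows: -x**2/(x**2 + 2*x + 1) + 2*x/(x + 1)**2
The correct value should be: -x**2/(x**2 + 2*x + 1) + 2*x/(x + 1)

Explanation: The exponent -1 on x + 1 was incorrectly written as -2: the term 2*x/(x + 1) was incorrectly written as 2*x/(x + 1)**2
The later steps are derived from this incorrect expression, so the error originates in Step 3.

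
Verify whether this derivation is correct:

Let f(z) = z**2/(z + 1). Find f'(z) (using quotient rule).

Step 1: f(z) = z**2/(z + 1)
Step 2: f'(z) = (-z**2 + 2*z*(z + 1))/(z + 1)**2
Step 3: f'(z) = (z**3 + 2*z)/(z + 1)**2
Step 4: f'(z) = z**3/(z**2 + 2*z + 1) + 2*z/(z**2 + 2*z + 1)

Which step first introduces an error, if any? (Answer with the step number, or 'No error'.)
Step 3

Step 3 is incorrect due to a wrong exponent.
The step shows: (z**3 + 2*z)/(z + 1)**2
The correct value should be: (z**2 + 2*z)/(z + 1)**2

Explanation: The exponent 2 on z was incorrectly written as 3: the term (z**2 + 2*z)/(z + 1)**2 was incorrectly written as (z**3 + 2*z)/(z + 1)**2
The later steps are derived from this incorrect expression, so the error originates in Step 3.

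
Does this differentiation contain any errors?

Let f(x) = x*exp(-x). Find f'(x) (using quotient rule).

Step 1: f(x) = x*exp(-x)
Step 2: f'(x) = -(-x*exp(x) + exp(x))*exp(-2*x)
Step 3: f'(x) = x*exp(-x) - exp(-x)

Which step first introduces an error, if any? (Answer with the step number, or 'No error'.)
Step 2

Step 2 is incorrect due to a sign flip.
The step shows: -(-x*exp(x) + exp(x))*exp(-2*x)
The correct value should be: (-x*exp(x) + exp(x))*exp(-2*x)

Explanation: The sign of the whole expression was flipped: the term (-x*exp(x) + exp(x))*exp(-2*x) was incorrectly written as -(-x*exp(x) + exp(x))*exp(-2*x)
The later steps are derived from this incorrect expression, so the error originates in Step 2.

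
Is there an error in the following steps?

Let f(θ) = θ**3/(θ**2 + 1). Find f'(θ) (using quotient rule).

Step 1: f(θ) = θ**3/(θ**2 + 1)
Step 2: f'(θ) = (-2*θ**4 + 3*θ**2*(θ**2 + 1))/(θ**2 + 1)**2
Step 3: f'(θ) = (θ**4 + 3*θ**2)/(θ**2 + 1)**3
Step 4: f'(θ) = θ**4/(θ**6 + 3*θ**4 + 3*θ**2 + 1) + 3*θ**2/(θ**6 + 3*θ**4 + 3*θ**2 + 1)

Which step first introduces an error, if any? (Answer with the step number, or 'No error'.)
Step 3

Step 3 is incorrect due to a wrong exponent.
The step shows: (θ**4 + 3*θ**2)/(θ**2 + 1)**3
The correct value should be: (θ**4 + 3*θ**2)/(θ**2 + 1)**2

Explanation: The exponent -2 on θ**2 + 1 was incorrectly written as -3: the term (θ**4 + 3*θ**2)/(θ**2 + 1)**2 was incorrectly written as (θ**4 + 3*θ**2)/(θ**2 + 1)**3
The later steps are derived from this incorrect expression, so the error originates in Step 3.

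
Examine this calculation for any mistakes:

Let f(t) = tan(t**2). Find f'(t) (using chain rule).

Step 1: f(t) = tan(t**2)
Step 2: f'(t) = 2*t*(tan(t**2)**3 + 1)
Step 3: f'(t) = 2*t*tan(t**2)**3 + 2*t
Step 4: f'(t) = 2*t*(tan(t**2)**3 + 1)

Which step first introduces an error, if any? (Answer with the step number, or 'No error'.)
Step 2

Step 2 is incorrect due to a wrong exponent.
The step shows: 2*t*(tan(t**2)**3 + 1)
The correct value should be: 2*t*(tan(t**2)**2 + 1)

Explanation: The exponent 2 on tan(t**2) was incorrectly written as 3: the term 2*t*(tan(t**2)**2 + 1) was incorrectly written as 2*t*(tan(t**2)**3 + 1)
The later steps are derived from this incorrect expression, so the error originates in Step 2.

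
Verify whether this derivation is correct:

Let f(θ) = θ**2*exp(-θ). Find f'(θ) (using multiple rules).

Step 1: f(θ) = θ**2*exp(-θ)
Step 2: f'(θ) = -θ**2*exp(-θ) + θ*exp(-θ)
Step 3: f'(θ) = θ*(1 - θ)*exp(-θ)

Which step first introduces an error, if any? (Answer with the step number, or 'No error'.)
Step 2

Step 2 is incorrect due to a wrong coefficient.
The step shows: -θ**2*exp(-θ) + θ*exp(-θ)
The correct value should be: -θ**2*exp(-θ) + 2*θ*exp(-θ)

Explanation: The coefficient 2 was incorrectly written as 1: the term 2*θ*exp(-θ) was incorrectly written as θ*exp(-θ)
The later steps are derived from this incorrect expression, so the error originates in Step 2.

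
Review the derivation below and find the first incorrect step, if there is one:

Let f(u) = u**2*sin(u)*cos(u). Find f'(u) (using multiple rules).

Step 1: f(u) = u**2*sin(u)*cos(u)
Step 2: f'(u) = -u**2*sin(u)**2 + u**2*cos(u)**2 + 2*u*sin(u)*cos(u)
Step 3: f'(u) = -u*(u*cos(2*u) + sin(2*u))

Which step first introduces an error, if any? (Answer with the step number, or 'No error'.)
Step 3

Step 3 is incorrect due to a sign flip.
The step shows: -u*(u*cos(2*u) + sin(2*u))
The correct value should be: u*(u*cos(2*u) + sin(2*u))

Explanation: The sign of the whole expression was flipped: the term u*(u*cos(2*u) + sin(2*u)) was incorrectly written as -u*(u*cos(2*u) + sin(2*u))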